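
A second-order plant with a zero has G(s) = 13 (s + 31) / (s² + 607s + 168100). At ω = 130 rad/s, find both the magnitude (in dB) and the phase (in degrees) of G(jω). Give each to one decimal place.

|j130 + 31| = √(130² + 31²) = 133.6
|(j130)² + 607(j130) + 168100| = |1.512e+05 + j78910| = 1.706e+05
|G(j130)| = 13 × 133.6 / 1.706e+05 = 0.010187
20 log₁₀(0.010187) = -39.84 dB
∠(j130 + 31) = arctan(130/31) = 76.59°
∠[(j130)² + 607(j130) + 168100] = ∠[1.512e+05 + j78910] = 27.56°
∠G(j130) = 76.59° − 27.56° = 49.03°

|G| = -39.8 dB, ∠G = 49.0°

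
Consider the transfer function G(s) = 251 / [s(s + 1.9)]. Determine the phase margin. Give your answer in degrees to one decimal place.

Gain crossover: |G(jω)| = 1 at ω ≈ 15.8 rad s⁻¹.
∠G(j15.8) = −90° − arctan(15.8/1.9) ≈ -173.14°
PM = 180° + (-173.14°) = 6.86°

6.9°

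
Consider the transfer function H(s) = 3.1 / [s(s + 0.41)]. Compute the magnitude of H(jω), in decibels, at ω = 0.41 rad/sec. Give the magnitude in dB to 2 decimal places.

|j0.41 + 0.41| = √(0.41² + 0.41²) = 0.5798
|j0.41| = 0.41
|H(j0.41)| = 3.1 / (0.5798 × 0.41) = 13.04
20 log₁₀(13.04) = 22.306 dB

22.31 dB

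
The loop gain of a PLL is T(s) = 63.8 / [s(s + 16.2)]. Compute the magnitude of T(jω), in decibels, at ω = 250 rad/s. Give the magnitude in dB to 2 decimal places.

|j250 + 16.2| = √(250² + 16.2²) = 250.5
|j250| = 250
|T(j250)| = 63.8 / (250.5 × 250) = 0.0010187
20 log₁₀(0.0010187) = -59.839 dB

-59.84 dB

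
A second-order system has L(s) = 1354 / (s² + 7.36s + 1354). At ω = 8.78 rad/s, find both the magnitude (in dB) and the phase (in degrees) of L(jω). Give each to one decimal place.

|L| = 0.5 dB, ∠L = -2.9°

|(j8.78)² + 7.36(j8.78) + 1354| = |1276.9 + j64.621| = 1279
|L(j8.78)| = 1354 / 1279 = 1.059
20 log₁₀(1.059) = 0.50 dB
∠[(j8.78)² + 7.36(j8.78) + 1354] = ∠[1276.9 + j64.621] = 2.90°
∠L(j8.78) = −2.90° = -2.90°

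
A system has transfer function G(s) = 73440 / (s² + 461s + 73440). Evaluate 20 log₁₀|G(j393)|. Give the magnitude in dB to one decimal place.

-8.6 dB

|(j393)² + 461(j393) + 73440| = |-81009 + j1.8117e+05| = 1.985e+05
|G(j393)| = 73440 / 1.985e+05 = 0.37005
20 log₁₀(0.37005) = -8.63 dB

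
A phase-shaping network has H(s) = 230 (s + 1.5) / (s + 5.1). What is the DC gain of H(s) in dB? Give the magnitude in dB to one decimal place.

H(0) = 230 × 1.5 / 5.1 = 67.647
20 log₁₀(67.647) = 36.60 dB

36.6 dB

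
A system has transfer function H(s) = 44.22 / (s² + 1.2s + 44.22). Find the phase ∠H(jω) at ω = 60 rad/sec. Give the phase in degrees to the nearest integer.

-179°

∠[(j60)² + 1.2(j60) + 44.22] = ∠[-3555.8 + j72] = 178.84°
∠H(j60) = −178.84° = -178.84°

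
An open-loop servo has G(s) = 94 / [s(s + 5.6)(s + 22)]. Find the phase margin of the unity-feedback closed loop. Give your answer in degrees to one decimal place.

80.3°

Gain crossover: |G(jω)| = 1 at ω ≈ 0.756 rad/s.
∠G(j0.756) = −90° − arctan(0.756/5.6) − arctan(0.756/22) ≈ -99.65°
PM = 180° + (-99.65°) = 80.35°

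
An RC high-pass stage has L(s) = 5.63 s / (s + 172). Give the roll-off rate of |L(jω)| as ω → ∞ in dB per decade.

0 dB/decade

With 1 zero and 1 pole, the high-frequency asymptotic slope is 20 × (1 − 1) = 0 dB/decade.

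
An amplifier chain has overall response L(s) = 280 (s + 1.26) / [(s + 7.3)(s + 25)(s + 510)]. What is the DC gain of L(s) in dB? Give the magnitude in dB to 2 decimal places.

L(0) = 280 × 1.26 / (7.3 × 25 × 510) = 0.0037905
20 log₁₀(0.0037905) = -48.426 dB

-48.43 dB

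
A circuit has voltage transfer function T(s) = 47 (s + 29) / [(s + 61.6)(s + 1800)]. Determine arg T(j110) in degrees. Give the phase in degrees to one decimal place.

∠(j110 + 29) = arctan(110/29) = 75.23°
∠(j110 + 61.6) = arctan(110/61.6) = 60.75°
∠(j110 + 1800) = arctan(110/1800) = 3.50°
∠T(j110) = 75.23° − (60.75° + 3.50°) = 10.98°

11.0°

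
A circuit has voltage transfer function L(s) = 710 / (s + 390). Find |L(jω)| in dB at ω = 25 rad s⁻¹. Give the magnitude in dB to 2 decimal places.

5.19 dB

|j25 + 390| = √(25² + 390²) = 390.8
|L(j25)| = 710 / 390.8 = 1.8168
20 log₁₀(1.8168) = 5.186 dB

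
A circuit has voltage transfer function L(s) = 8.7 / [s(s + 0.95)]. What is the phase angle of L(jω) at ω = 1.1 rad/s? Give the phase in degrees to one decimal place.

-139.2°

∠(j1.1 + 0.95) = arctan(1.1/0.95) = 49.18°
∠(j1.1) = 90.00°
∠L(j1.1) = − (49.18° + 90.00°) = -139.18°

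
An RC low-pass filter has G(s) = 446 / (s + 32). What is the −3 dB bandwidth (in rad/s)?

32 rad/s

For a single-pole low-pass, the −3 dB point is at the pole: ω = 32 rad/s.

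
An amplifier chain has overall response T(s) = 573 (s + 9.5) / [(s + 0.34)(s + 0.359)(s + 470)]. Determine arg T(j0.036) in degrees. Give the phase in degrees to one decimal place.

∠(j0.036 + 9.5) = arctan(0.036/9.5) = 0.22°
∠(j0.036 + 0.34) = arctan(0.036/0.34) = 6.04°
∠(j0.036 + 0.359) = arctan(0.036/0.359) = 5.73°
∠(j0.036 + 470) = arctan(0.036/470) = 0.00°
∠T(j0.036) = 0.22° − (6.04° + 5.73° + 0.00°) = -11.56°

-11.6°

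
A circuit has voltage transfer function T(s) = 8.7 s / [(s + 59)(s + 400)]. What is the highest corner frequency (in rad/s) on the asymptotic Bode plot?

Break frequencies occur at each pole and zero magnitude: 59 rad/s, 400 rad/s.
The highest is 400 rad/s.

400 rad/s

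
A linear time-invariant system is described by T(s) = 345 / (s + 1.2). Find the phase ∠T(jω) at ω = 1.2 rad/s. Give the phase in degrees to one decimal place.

-45.0 deg

∠(j1.2 + 1.2) = arctan(1.2/1.2) = 45.00°
∠T(j1.2) = −45.00° = -45.00°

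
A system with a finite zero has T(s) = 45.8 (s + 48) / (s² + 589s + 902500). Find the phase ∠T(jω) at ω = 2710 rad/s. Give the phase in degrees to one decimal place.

∠(j2710 + 48) = arctan(2710/48) = 88.99°
∠[(j2710)² + 589(j2710) + 902500] = ∠[-6.4416e+06 + j1.5962e+06] = 166.08°
∠T(j2710) = 88.99° − 166.08° = -77.10°

-77.1°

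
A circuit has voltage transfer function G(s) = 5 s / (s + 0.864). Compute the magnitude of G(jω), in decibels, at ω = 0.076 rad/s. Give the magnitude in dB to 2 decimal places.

-7.17 dB

|j0.076| = 0.076
|j0.076 + 0.864| = √(0.076² + 0.864²) = 0.8673
|G(j0.076)| = 5 × 0.076 / 0.8673 = 0.43812
20 log₁₀(0.43812) = -7.168 dB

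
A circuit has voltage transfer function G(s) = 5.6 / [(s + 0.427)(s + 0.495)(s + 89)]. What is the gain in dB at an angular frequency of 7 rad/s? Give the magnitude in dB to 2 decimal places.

-57.89 dB

|j7 + 0.427| = √(7² + 0.427²) = 7.013
|j7 + 0.495| = √(7² + 0.495²) = 7.017
|j7 + 89| = √(7² + 89²) = 89.27
|G(j7)| = 5.6 / (7.013 × 7.017 × 89.27) = 0.0012746
20 log₁₀(0.0012746) = -57.893 dB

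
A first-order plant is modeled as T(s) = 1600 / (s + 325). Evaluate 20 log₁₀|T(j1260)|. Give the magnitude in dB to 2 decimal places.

|j1260 + 325| = √(1260² + 325²) = 1301
|T(j1260)| = 1600 / 1301 = 1.2296
20 log₁₀(1.2296) = 1.795 dB

1.80 dB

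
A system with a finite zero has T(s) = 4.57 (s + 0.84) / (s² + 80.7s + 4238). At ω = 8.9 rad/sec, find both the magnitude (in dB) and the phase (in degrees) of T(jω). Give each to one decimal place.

|j8.9 + 0.84| = √(8.9² + 0.84²) = 8.94
|(j8.9)² + 80.7(j8.9) + 4238| = |4158.8 + j718.23| = 4220
|T(j8.9)| = 4.57 × 8.94 / 4220 = 0.0096802
20 log₁₀(0.0096802) = -40.28 dB
∠(j8.9 + 0.84) = arctan(8.9/0.84) = 84.61°
∠[(j8.9)² + 80.7(j8.9) + 4238] = ∠[4158.8 + j718.23] = 9.80°
∠T(j8.9) = 84.61° − 9.80° = 74.81°

|T| = -40.3 dB, ∠T = 74.8 deg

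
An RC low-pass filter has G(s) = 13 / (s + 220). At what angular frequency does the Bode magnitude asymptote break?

220 rad/s

The single real pole at s = −220 gives a corner at ω = 220 rad/s.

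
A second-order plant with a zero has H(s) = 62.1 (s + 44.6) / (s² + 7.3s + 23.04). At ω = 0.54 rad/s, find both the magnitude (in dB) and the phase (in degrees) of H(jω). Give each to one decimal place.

|H| = 41.6 dB, ∠H = -9.1°

|j0.54 + 44.6| = √(0.54² + 44.6²) = 44.6
|(j0.54)² + 7.3(j0.54) + 23.04| = |22.748 + j3.942| = 23.09
|H(j0.54)| = 62.1 × 44.6 / 23.09 = 119.97
20 log₁₀(119.97) = 41.58 dB
∠(j0.54 + 44.6) = arctan(0.54/44.6) = 0.69°
∠[(j0.54)² + 7.3(j0.54) + 23.04] = ∠[22.748 + j3.942] = 9.83°
∠H(j0.54) = 0.69° − 9.83° = -9.14°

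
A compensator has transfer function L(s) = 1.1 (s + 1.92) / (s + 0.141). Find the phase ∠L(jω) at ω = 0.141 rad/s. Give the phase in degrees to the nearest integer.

-41 deg

∠(j0.141 + 1.92) = arctan(0.141/1.92) = 4.20°
∠(j0.141 + 0.141) = arctan(0.141/0.141) = 45.00°
∠L(j0.141) = 4.20° − 45.00° = -40.80°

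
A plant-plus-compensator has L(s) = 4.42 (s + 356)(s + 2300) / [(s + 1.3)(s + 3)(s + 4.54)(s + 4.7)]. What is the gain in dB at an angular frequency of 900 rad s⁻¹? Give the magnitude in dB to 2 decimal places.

-95.86 dB

|j900 + 356| = √(900² + 356²) = 967.9
|j900 + 2300| = √(900² + 2300²) = 2470
|j900 + 1.3| = √(900² + 1.3²) = 900
|j900 + 3| = √(900² + 3²) = 900
|j900 + 4.54| = √(900² + 4.54²) = 900
|j900 + 4.7| = √(900² + 4.7²) = 900
|L(j900)| = 4.42 × 967.9 × 2470 / (900 × 900 × 900 × 900) = 1.6103e-05
20 log₁₀(1.6103e-05) = -95.862 dB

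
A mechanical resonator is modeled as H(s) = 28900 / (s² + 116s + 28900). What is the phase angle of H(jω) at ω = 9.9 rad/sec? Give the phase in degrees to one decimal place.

-2.3°

∠[(j9.9)² + 116(j9.9) + 28900] = ∠[28802 + j1148.4] = 2.28°
∠H(j9.9) = −2.28° = -2.28°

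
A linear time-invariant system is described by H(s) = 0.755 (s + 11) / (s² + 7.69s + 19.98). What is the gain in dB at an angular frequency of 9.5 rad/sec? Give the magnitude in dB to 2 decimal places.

-19.31 dB

|j9.5 + 11| = √(9.5² + 11²) = 14.53
|(j9.5)² + 7.69(j9.5) + 19.98| = |-70.27 + j73.055| = 101.4
|H(j9.5)| = 0.755 × 14.53 / 101.4 = 0.10826
20 log₁₀(0.10826) = -19.311 dB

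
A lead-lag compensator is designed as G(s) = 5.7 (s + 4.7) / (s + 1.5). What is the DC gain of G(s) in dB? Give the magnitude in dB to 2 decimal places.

G(0) = 5.7 × 4.7 / 1.5 = 17.86
20 log₁₀(17.86) = 25.038 dB

25.04 dB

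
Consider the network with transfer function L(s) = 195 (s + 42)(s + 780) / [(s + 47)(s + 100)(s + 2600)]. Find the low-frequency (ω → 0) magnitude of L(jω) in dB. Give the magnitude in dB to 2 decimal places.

L(0) = 195 × 42 × 780 / (47 × 100 × 2600) = 0.52277
20 log₁₀(0.52277) = -5.634 dB

-5.63 dB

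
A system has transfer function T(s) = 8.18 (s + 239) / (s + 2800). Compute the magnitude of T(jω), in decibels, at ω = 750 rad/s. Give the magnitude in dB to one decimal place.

6.9 dB

|j750 + 239| = √(750² + 239²) = 787.2
|j750 + 2800| = √(750² + 2800²) = 2899
|T(j750)| = 8.18 × 787.2 / 2899 = 2.2213
20 log₁₀(2.2213) = 6.93 dB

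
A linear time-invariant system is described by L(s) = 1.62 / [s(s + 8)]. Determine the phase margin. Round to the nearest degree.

Gain crossover: |L(jω)| = 1 at ω ≈ 0.202 rad/s.
∠L(j0.202) = −90° − arctan(0.202/8) ≈ -91.45°
PM = 180° + (-91.45°) = 88.55°

89 deg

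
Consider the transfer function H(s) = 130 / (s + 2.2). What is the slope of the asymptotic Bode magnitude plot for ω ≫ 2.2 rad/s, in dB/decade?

-20 dB/decade

With 0 zeros and 1 pole, the high-frequency asymptotic slope is 20 × (0 − 1) = -20 dB/decade.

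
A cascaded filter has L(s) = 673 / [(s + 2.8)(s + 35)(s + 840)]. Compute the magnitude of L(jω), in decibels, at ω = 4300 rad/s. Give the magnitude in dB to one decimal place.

|j4300 + 2.8| = √(4300² + 2.8²) = 4300
|j4300 + 35| = √(4300² + 35²) = 4300
|j4300 + 840| = √(4300² + 840²) = 4381
|L(j4300)| = 673 / (4300 × 4300 × 4381) = 8.3074e-09
20 log₁₀(8.3074e-09) = -161.61 dB

-161.6 dB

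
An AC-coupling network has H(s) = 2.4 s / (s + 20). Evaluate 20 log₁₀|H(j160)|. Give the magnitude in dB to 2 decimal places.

|j160| = 160
|j160 + 20| = √(160² + 20²) = 161.2
|H(j160)| = 2.4 × 160 / 161.2 = 2.3815
20 log₁₀(2.3815) = 7.537 dB

7.54 dB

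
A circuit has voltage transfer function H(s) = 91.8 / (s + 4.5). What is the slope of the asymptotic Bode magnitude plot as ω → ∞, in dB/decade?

-20 dB/decade

With 0 zeros and 1 pole, the high-frequency asymptotic slope is 20 × (0 − 1) = -20 dB/decade.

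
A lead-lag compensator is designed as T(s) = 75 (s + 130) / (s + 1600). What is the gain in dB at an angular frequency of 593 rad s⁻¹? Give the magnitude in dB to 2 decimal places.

|j593 + 130| = √(593² + 130²) = 607.1
|j593 + 1600| = √(593² + 1600²) = 1706
|T(j593)| = 75 × 607.1 / 1706 = 26.683
20 log₁₀(26.683) = 28.525 dB

28.52 dB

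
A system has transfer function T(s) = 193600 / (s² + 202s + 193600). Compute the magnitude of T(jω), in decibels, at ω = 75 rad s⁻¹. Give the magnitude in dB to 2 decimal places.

|(j75)² + 202(j75) + 193600| = |1.8798e+05 + j15150| = 1.886e+05
|T(j75)| = 193600 / 1.886e+05 = 1.0266
20 log₁₀(1.0266) = 0.228 dB

0.23 dB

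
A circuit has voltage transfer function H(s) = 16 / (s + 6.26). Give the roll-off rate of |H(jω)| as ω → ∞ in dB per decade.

With 0 zeros and 1 pole, the high-frequency asymptotic slope is 20 × (0 − 1) = -20 dB/decade.

-20 dB/decade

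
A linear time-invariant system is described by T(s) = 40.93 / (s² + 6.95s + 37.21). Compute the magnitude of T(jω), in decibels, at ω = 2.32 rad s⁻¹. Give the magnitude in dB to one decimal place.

|(j2.32)² + 6.95(j2.32) + 37.21| = |31.828 + j16.124| = 35.68
|T(j2.32)| = 40.93 / 35.68 = 1.1472
20 log₁₀(1.1472) = 1.19 dB

1.2 dB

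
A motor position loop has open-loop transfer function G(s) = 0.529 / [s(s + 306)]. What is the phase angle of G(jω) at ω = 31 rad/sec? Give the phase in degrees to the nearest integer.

∠(j31 + 306) = arctan(31/306) = 5.78°
∠(j31) = 90.00°
∠G(j31) = − (5.78° + 90.00°) = -95.78°

-96°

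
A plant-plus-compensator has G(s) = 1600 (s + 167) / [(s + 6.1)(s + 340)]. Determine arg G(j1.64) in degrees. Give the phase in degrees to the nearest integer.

-15°

∠(j1.64 + 167) = arctan(1.64/167) = 0.56°
∠(j1.64 + 6.1) = arctan(1.64/6.1) = 15.05°
∠(j1.64 + 340) = arctan(1.64/340) = 0.28°
∠G(j1.64) = 0.56° − (15.05° + 0.28°) = -14.76°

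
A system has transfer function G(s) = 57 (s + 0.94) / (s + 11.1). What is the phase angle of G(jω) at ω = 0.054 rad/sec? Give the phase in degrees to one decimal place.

∠(j0.054 + 0.94) = arctan(0.054/0.94) = 3.29°
∠(j0.054 + 11.1) = arctan(0.054/11.1) = 0.28°
∠G(j0.054) = 3.29° − 0.28° = 3.01°

3.0°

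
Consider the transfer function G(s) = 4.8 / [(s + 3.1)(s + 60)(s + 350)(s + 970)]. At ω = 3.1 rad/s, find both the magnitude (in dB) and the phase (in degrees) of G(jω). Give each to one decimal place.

|j3.1 + 3.1| = √(3.1² + 3.1²) = 4.384
|j3.1 + 60| = √(3.1² + 60²) = 60.08
|j3.1 + 350| = √(3.1² + 350²) = 350
|j3.1 + 970| = √(3.1² + 970²) = 970
|G(j3.1)| = 4.8 / (4.384 × 60.08 × 350 × 970) = 5.3675e-08
20 log₁₀(5.3675e-08) = -145.40 dB
∠(j3.1 + 3.1) = arctan(3.1/3.1) = 45.00°
∠(j3.1 + 60) = arctan(3.1/60) = 2.96°
∠(j3.1 + 350) = arctan(3.1/350) = 0.51°
∠(j3.1 + 970) = arctan(3.1/970) = 0.18°
∠G(j3.1) = − (45.00° + 2.96° + 0.51° + 0.18°) = -48.65°

|G| = -145.4 dB, ∠G = -48.6 deg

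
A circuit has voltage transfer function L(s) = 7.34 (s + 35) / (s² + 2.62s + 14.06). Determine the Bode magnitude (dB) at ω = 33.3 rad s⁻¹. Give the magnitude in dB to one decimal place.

|j33.3 + 35| = √(33.3² + 35²) = 48.31
|(j33.3)² + 2.62(j33.3) + 14.06| = |-1094.8 + j87.246| = 1098
|L(j33.3)| = 7.34 × 48.31 / 1098 = 0.32286
20 log₁₀(0.32286) = -9.82 dB

-9.8 dB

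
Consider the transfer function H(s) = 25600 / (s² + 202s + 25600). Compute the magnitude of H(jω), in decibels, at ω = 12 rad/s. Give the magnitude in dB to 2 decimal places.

|(j12)² + 202(j12) + 25600| = |25456 + j2424| = 2.557e+04
|H(j12)| = 25600 / 2.557e+04 = 1.0011
20 log₁₀(1.0011) = 0.010 dB

0.01 dB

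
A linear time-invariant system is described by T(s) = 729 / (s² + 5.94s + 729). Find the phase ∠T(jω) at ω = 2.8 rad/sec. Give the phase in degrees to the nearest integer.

-1 deg

∠[(j2.8)² + 5.94(j2.8) + 729] = ∠[721.16 + j16.632] = 1.32°
∠T(j2.8) = −1.32° = -1.32°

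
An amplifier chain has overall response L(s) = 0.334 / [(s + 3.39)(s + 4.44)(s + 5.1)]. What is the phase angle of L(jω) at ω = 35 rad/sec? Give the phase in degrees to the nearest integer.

∠(j35 + 3.39) = arctan(35/3.39) = 84.47°
∠(j35 + 4.44) = arctan(35/4.44) = 82.77°
∠(j35 + 5.1) = arctan(35/5.1) = 81.71°
∠L(j35) = − (84.47° + 82.77° + 81.71°) = -248.95°

-249°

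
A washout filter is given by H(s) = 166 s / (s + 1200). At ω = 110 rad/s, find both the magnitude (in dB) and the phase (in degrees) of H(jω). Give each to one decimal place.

|H| = 23.6 dB, ∠H = 84.8°

|j110| = 110
|j110 + 1200| = √(110² + 1200²) = 1205
|H(j110)| = 166 × 110 / 1205 = 15.153
20 log₁₀(15.153) = 23.61 dB
∠(j110) = 90.00°
∠(j110 + 1200) = arctan(110/1200) = 5.24°
∠H(j110) = 90.00° − 5.24° = 84.76°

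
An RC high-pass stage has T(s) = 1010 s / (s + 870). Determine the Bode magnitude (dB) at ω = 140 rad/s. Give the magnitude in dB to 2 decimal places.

|j140| = 140
|j140 + 870| = √(140² + 870²) = 881.2
|T(j140)| = 1010 × 140 / 881.2 = 160.46
20 log₁₀(160.46) = 44.108 dB

44.11 dB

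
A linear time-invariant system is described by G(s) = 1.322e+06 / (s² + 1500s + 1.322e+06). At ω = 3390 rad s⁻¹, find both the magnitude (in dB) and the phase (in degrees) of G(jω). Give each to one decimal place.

|G| = -18.7 dB, ∠G = -153.4°

|(j3390)² + 1500(j3390) + 1.322e+06| = |-1.017e+07 + j5.085e+06| = 1.137e+07
|G(j3390)| = 1.322e+06 / 1.137e+07 = 0.11627
20 log₁₀(0.11627) = -18.69 dB
∠[(j3390)² + 1500(j3390) + 1.322e+06] = ∠[-1.017e+07 + j5.085e+06] = 153.44°
∠G(j3390) = −153.44° = -153.44°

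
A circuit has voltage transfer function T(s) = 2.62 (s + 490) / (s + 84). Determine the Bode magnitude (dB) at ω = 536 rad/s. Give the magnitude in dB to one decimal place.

|j536 + 490| = √(536² + 490²) = 726.2
|j536 + 84| = √(536² + 84²) = 542.5
|T(j536)| = 2.62 × 726.2 / 542.5 = 3.507
20 log₁₀(3.507) = 10.90 dB

10.9 dB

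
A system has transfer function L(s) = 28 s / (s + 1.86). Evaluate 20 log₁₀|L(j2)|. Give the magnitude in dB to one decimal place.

|j2| = 2
|j2 + 1.86| = √(2² + 1.86²) = 2.731
|L(j2)| = 28 × 2 / 2.731 = 20.504
20 log₁₀(20.504) = 26.24 dB

26.2 dB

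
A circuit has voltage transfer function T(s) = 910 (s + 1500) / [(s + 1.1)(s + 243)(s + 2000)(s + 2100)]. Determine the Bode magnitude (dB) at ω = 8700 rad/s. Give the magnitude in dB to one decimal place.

-177.5 dB

|j8700 + 1500| = √(8700² + 1500²) = 8828
|j8700 + 1.1| = √(8700² + 1.1²) = 8700
|j8700 + 243| = √(8700² + 243²) = 8703
|j8700 + 2000| = √(8700² + 2000²) = 8927
|j8700 + 2100| = √(8700² + 2100²) = 8950
|T(j8700)| = 910 × 8828 / (8700 × 8703 × 8927 × 8950) = 1.328e-09
20 log₁₀(1.328e-09) = -177.54 dB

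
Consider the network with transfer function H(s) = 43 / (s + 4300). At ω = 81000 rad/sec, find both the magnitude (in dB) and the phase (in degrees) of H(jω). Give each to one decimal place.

|j81000 + 4300| = √(81000² + 4300²) = 8.111e+04
|H(j81000)| = 43 / 8.111e+04 = 0.00053012
20 log₁₀(0.00053012) = -65.51 dB
∠(j81000 + 4300) = arctan(81000/4300) = 86.96°
∠H(j81000) = −86.96° = -86.96°

|H| = -65.5 dB, ∠H = -87.0°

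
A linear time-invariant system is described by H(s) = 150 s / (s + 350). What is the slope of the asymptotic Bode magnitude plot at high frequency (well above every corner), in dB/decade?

0 dB/decade

With 1 zero and 1 pole, the high-frequency asymptotic slope is 20 × (1 − 1) = 0 dB/decade.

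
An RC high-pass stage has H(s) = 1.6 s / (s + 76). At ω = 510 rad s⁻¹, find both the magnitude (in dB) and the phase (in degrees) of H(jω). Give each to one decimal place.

|j510| = 510
|j510 + 76| = √(510² + 76²) = 515.6
|H(j510)| = 1.6 × 510 / 515.6 = 1.5825
20 log₁₀(1.5825) = 3.99 dB
∠(j510) = 90.00°
∠(j510 + 76) = arctan(510/76) = 81.52°
∠H(j510) = 90.00° − 81.52° = 8.48°

|H| = 4.0 dB, ∠H = 8.5°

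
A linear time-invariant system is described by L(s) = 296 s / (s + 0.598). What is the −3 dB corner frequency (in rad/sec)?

For a single-pole high-pass, the −3 dB point is at the pole: ω = 0.598 rad/sec.

0.598 rad/sec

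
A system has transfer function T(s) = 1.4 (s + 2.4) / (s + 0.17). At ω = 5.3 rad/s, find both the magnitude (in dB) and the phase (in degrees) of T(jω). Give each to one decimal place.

|T| = 3.7 dB, ∠T = -22.5°

|j5.3 + 2.4| = √(5.3² + 2.4²) = 5.818
|j5.3 + 0.17| = √(5.3² + 0.17²) = 5.303
|T(j5.3)| = 1.4 × 5.818 / 5.303 = 1.5361
20 log₁₀(1.5361) = 3.73 dB
∠(j5.3 + 2.4) = arctan(5.3/2.4) = 65.64°
∠(j5.3 + 0.17) = arctan(5.3/0.17) = 88.16°
∠T(j5.3) = 65.64° − 88.16° = -22.53°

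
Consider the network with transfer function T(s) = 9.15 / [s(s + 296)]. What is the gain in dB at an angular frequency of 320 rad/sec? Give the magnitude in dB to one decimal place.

|j320 + 296| = √(320² + 296²) = 435.9
|j320| = 320
|T(j320)| = 9.15 / (435.9 × 320) = 6.5596e-05
20 log₁₀(6.5596e-05) = -83.66 dB

-83.7 dB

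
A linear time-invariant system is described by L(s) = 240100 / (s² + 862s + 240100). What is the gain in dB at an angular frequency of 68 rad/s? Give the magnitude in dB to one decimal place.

-0.1 dB

|(j68)² + 862(j68) + 240100| = |2.3548e+05 + j58616| = 2.427e+05
|L(j68)| = 240100 / 2.427e+05 = 0.98944
20 log₁₀(0.98944) = -0.09 dB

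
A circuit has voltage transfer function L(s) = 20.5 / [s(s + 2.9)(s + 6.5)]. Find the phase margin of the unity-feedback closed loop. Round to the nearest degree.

62°

Gain crossover: |L(jω)| = 1 at ω ≈ 1.01 rad s⁻¹.
∠L(j1.01) = −90° − arctan(1.01/2.9) − arctan(1.01/6.5) ≈ -118.15°
PM = 180° + (-118.15°) = 61.85°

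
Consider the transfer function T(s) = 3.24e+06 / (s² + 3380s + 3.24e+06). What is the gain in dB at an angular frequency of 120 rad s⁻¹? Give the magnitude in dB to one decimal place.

|(j120)² + 3380(j120) + 3.24e+06| = |3.2256e+06 + j4.056e+05| = 3.251e+06
|T(j120)| = 3.24e+06 / 3.251e+06 = 0.99662
20 log₁₀(0.99662) = -0.03 dB

-0.0 dB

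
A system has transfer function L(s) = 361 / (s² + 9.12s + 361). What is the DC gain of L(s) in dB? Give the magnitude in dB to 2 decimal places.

L(0) = 361 / 361 = 1
20 log₁₀(1) = 0.000 dB

0.00 dB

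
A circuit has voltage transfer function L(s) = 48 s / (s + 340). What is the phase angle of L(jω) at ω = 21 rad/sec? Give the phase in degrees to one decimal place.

∠(j21) = 90.00°
∠(j21 + 340) = arctan(21/340) = 3.53°
∠L(j21) = 90.00° − 3.53° = 86.47°

86.5°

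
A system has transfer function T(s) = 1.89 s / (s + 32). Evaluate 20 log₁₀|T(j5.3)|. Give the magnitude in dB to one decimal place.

-10.2 dB

|j5.3| = 5.3
|j5.3 + 32| = √(5.3² + 32²) = 32.44
|T(j5.3)| = 1.89 × 5.3 / 32.44 = 0.30882
20 log₁₀(0.30882) = -10.21 dB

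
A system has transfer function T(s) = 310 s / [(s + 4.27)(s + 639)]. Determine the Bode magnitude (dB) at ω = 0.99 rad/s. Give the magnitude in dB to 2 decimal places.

|j0.99| = 0.99
|j0.99 + 4.27| = √(0.99² + 4.27²) = 4.383
|j0.99 + 639| = √(0.99² + 639²) = 639
|T(j0.99)| = 310 × 0.99 / (4.383 × 639) = 0.10957
20 log₁₀(0.10957) = -19.206 dB

-19.21 dB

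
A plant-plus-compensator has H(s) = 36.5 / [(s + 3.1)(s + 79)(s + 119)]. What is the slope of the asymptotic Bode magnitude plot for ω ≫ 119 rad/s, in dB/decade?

With 0 zeros and 3 poles, the high-frequency asymptotic slope is 20 × (0 − 3) = -60 dB/decade.

-60 dB/decade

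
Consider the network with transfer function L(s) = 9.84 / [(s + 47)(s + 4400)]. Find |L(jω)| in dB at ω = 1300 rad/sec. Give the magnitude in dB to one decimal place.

-115.7 dB

|j1300 + 47| = √(1300² + 47²) = 1301
|j1300 + 4400| = √(1300² + 4400²) = 4588
|L(j1300)| = 9.84 / (1301 × 4588) = 1.6487e-06
20 log₁₀(1.6487e-06) = -115.66 dB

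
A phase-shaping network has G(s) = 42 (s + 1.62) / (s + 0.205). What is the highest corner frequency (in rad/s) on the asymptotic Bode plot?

1.62 rad/s

Break frequencies occur at each pole and zero magnitude: 0.205 rad/s, 1.62 rad/s.
The highest is 1.62 rad/s.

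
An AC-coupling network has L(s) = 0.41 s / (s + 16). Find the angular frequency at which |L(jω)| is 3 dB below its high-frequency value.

16 rad/s

For a single-pole high-pass, the −3 dB point is at the pole: ω = 16 rad/s.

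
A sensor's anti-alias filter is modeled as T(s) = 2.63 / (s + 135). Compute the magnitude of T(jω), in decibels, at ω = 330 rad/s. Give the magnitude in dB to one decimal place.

|j330 + 135| = √(330² + 135²) = 356.5
|T(j330)| = 2.63 / 356.5 = 0.0073763
20 log₁₀(0.0073763) = -42.64 dB

-42.6 dB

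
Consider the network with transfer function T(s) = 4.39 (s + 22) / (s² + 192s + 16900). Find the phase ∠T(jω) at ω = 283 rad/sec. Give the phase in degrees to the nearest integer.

-54°

∠(j283 + 22) = arctan(283/22) = 85.55°
∠[(j283)² + 192(j283) + 16900] = ∠[-63189 + j54336] = 139.31°
∠T(j283) = 85.55° − 139.31° = -53.75°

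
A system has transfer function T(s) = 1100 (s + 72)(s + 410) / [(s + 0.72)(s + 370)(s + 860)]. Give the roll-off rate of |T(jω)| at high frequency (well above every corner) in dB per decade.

-20 dB/decade

With 2 zeros and 3 poles, the high-frequency asymptotic slope is 20 × (2 − 3) = -20 dB/decade.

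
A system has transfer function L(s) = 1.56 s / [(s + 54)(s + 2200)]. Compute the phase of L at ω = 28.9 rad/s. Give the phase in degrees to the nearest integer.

∠(j28.9) = 90.00°
∠(j28.9 + 54) = arctan(28.9/54) = 28.16°
∠(j28.9 + 2200) = arctan(28.9/2200) = 0.75°
∠L(j28.9) = 90.00° − (28.16° + 0.75°) = 61.09°

61°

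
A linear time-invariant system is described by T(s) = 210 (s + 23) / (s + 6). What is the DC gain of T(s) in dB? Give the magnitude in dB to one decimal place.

T(0) = 210 × 23 / 6 = 805
20 log₁₀(805) = 58.12 dB

58.1 dB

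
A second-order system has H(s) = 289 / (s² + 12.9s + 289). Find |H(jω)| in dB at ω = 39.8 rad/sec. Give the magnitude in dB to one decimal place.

-13.7 dB

|(j39.8)² + 12.9(j39.8) + 289| = |-1295 + j513.42| = 1393
|H(j39.8)| = 289 / 1393 = 0.20745
20 log₁₀(0.20745) = -13.66 dB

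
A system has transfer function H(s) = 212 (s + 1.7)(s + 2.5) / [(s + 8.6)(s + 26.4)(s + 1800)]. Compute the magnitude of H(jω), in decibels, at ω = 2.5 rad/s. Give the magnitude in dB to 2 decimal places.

-45.51 dB

|j2.5 + 1.7| = √(2.5² + 1.7²) = 3.023
|j2.5 + 2.5| = √(2.5² + 2.5²) = 3.536
|j2.5 + 8.6| = √(2.5² + 8.6²) = 8.956
|j2.5 + 26.4| = √(2.5² + 26.4²) = 26.52
|j2.5 + 1800| = √(2.5² + 1800²) = 1800
|H(j2.5)| = 212 × 3.023 × 3.536 / (8.956 × 26.52 × 1800) = 0.0053007
20 log₁₀(0.0053007) = -45.513 dB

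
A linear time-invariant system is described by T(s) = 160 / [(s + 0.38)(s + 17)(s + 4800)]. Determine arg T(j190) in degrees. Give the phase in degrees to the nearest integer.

-177°

∠(j190 + 0.38) = arctan(190/0.38) = 89.89°
∠(j190 + 17) = arctan(190/17) = 84.89°
∠(j190 + 4800) = arctan(190/4800) = 2.27°
∠T(j190) = − (89.89° + 84.89° + 2.27°) = -177.04°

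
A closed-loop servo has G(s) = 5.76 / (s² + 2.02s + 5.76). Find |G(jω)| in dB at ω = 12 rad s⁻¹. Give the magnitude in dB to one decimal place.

-27.7 dB

|(j12)² + 2.02(j12) + 5.76| = |-138.24 + j24.24| = 140.3
|G(j12)| = 5.76 / 140.3 = 0.041041
20 log₁₀(0.041041) = -27.74 dB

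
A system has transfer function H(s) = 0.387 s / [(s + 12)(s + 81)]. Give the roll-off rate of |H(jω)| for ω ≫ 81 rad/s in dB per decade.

-20 dB/decade

With 1 zero and 2 poles, the high-frequency asymptotic slope is 20 × (1 − 2) = -20 dB/decade.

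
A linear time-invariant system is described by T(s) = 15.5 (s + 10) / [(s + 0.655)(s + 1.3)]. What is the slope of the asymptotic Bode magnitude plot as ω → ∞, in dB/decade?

With 1 zero and 2 poles, the high-frequency asymptotic slope is 20 × (1 − 2) = -20 dB/decade.

-20 dB/decade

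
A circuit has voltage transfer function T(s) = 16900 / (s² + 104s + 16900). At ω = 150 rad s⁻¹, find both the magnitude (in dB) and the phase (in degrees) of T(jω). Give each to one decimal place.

|(j150)² + 104(j150) + 16900| = |-5600 + j15600| = 1.657e+04
|T(j150)| = 16900 / 1.657e+04 = 1.0196
20 log₁₀(1.0196) = 0.17 dB
∠[(j150)² + 104(j150) + 16900] = ∠[-5600 + j15600] = 109.75°
∠T(j150) = −109.75° = -109.75°

|T| = 0.2 dB, ∠T = -109.7°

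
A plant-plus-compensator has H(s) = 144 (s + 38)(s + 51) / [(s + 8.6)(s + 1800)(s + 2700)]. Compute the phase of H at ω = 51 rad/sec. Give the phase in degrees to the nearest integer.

15 deg

∠(j51 + 38) = arctan(51/38) = 53.31°
∠(j51 + 51) = arctan(51/51) = 45.00°
∠(j51 + 8.6) = arctan(51/8.6) = 80.43°
∠(j51 + 1800) = arctan(51/1800) = 1.62°
∠(j51 + 2700) = arctan(51/2700) = 1.08°
∠H(j51) = 53.31° + 45.00° − (80.43° + 1.62° + 1.08°) = 15.18°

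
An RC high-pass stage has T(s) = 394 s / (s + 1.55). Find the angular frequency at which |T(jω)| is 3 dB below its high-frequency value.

For a single-pole high-pass, the −3 dB point is at the pole: ω = 1.55 rad/sec.

1.55 rad/sec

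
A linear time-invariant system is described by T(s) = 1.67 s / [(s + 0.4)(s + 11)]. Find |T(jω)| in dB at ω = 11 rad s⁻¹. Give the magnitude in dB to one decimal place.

-19.4 dB

|j11| = 11
|j11 + 0.4| = √(11² + 0.4²) = 11.01
|j11 + 11| = √(11² + 11²) = 15.56
|T(j11)| = 1.67 × 11 / (11.01 × 15.56) = 0.10728
20 log₁₀(0.10728) = -19.39 dB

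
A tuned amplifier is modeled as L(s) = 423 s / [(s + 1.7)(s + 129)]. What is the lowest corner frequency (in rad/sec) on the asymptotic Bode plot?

1.7 rad/sec

Break frequencies occur at each pole and zero magnitude: 1.7 rad/sec, 129 rad/sec.
The lowest is 1.7 rad/sec.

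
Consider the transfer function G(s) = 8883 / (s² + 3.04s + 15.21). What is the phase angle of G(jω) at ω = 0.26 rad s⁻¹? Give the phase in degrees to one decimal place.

∠[(j0.26)² + 3.04(j0.26) + 15.21] = ∠[15.142 + j0.7904] = 2.99°
∠G(j0.26) = −2.99° = -2.99°

-3.0 deg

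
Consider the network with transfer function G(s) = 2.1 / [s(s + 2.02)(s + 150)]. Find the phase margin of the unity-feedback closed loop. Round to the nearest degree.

Gain crossover: |G(jω)| = 1 at ω ≈ 0.00693 rad/s.
∠G(j0.00693) = −90° − arctan(0.00693/2.02) − arctan(0.00693/150) ≈ -90.20°
PM = 180° + (-90.20°) = 89.80°

90°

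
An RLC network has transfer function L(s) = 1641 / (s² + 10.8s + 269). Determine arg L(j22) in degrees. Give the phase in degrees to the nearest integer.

-132°

∠[(j22)² + 10.8(j22) + 269] = ∠[-215 + j237.6] = 132.14°
∠L(j22) = −132.14° = -132.14°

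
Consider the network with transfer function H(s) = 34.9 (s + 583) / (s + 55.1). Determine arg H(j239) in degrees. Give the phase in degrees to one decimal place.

-54.7°

∠(j239 + 583) = arctan(239/583) = 22.29°
∠(j239 + 55.1) = arctan(239/55.1) = 77.02°
∠H(j239) = 22.29° − 77.02° = -54.73°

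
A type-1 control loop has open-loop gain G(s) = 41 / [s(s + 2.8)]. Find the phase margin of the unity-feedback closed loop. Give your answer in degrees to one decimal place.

24.6°

Gain crossover: |G(jω)| = 1 at ω ≈ 6.1 rad/s.
∠G(j6.1) = −90° − arctan(6.1/2.8) ≈ -155.36°
PM = 180° + (-155.36°) = 24.64°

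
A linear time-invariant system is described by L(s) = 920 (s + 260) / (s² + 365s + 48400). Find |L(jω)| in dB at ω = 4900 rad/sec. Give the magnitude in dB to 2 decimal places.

|j4900 + 260| = √(4900² + 260²) = 4907
|(j4900)² + 365(j4900) + 48400| = |-2.3962e+07 + j1.7885e+06| = 2.403e+07
|L(j4900)| = 920 × 4907 / 2.403e+07 = 0.18788
20 log₁₀(0.18788) = -14.523 dB

-14.52 dB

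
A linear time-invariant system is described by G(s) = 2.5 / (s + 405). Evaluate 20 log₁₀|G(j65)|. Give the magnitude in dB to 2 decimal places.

-44.30 dB

|j65 + 405| = √(65² + 405²) = 410.2
|G(j65)| = 2.5 / 410.2 = 0.0060948
20 log₁₀(0.0060948) = -44.301 dB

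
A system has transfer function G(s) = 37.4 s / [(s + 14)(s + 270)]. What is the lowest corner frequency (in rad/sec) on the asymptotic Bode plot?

14 rad/sec

Break frequencies occur at each pole and zero magnitude: 14 rad/sec, 270 rad/sec.
The lowest is 14 rad/sec.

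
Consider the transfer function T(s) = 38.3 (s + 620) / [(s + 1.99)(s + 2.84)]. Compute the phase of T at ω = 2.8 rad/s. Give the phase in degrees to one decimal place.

∠(j2.8 + 620) = arctan(2.8/620) = 0.26°
∠(j2.8 + 1.99) = arctan(2.8/1.99) = 54.60°
∠(j2.8 + 2.84) = arctan(2.8/2.84) = 44.59°
∠T(j2.8) = 0.26° − (54.60° + 44.59°) = -98.93°

-98.9°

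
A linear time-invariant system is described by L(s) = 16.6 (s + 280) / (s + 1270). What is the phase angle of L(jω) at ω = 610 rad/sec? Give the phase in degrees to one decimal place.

∠(j610 + 280) = arctan(610/280) = 65.34°
∠(j610 + 1270) = arctan(610/1270) = 25.66°
∠L(j610) = 65.34° − 25.66° = 39.69°

39.7°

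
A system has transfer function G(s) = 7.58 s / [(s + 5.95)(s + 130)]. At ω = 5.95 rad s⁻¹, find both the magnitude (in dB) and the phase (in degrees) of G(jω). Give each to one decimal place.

|j5.95| = 5.95
|j5.95 + 5.95| = √(5.95² + 5.95²) = 8.415
|j5.95 + 130| = √(5.95² + 130²) = 130.1
|G(j5.95)| = 7.58 × 5.95 / (8.415 × 130.1) = 0.041187
20 log₁₀(0.041187) = -27.70 dB
∠(j5.95) = 90.00°
∠(j5.95 + 5.95) = arctan(5.95/5.95) = 45.00°
∠(j5.95 + 130) = arctan(5.95/130) = 2.62°
∠G(j5.95) = 90.00° − (45.00° + 2.62°) = 42.38°

|G| = -27.7 dB, ∠G = 42.4°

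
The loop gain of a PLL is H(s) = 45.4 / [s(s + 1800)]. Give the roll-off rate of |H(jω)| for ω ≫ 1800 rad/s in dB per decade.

With 0 zeros and 2 poles, the high-frequency asymptotic slope is 20 × (0 − 2) = -40 dB/decade.

-40 dB/decade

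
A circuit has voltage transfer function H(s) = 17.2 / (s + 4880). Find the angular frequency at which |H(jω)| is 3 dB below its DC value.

For a single-pole low-pass, the −3 dB point is at the pole: ω = 4880 rad s⁻¹.

4880 rad s⁻¹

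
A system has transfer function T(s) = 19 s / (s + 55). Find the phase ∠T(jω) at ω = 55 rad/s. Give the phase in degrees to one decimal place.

∠(j55) = 90.00°
∠(j55 + 55) = arctan(55/55) = 45.00°
∠T(j55) = 90.00° − 45.00° = 45.00°

45.0°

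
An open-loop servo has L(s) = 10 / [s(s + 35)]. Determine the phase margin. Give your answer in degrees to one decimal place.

Gain crossover: |L(jω)| = 1 at ω ≈ 0.286 rad/s.
∠L(j0.286) = −90° − arctan(0.286/35) ≈ -90.47°
PM = 180° + (-90.47°) = 89.53°

89.5°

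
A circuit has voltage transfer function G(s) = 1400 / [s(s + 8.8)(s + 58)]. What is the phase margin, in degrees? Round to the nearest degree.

Gain crossover: |G(jω)| = 1 at ω ≈ 2.63 rad/sec.
∠G(j2.63) = −90° − arctan(2.63/8.8) − arctan(2.63/58) ≈ -109.21°
PM = 180° + (-109.21°) = 70.79°

71°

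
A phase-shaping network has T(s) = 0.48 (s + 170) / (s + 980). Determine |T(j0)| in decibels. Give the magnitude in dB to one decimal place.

-21.6 dB

T(0) = 0.48 × 170 / 980 = 0.083265
20 log₁₀(0.083265) = -21.59 dB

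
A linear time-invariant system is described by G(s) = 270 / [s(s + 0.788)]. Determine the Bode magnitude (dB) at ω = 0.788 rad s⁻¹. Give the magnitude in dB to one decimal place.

|j0.788 + 0.788| = √(0.788² + 0.788²) = 1.114
|j0.788| = 0.788
|G(j0.788)| = 270 / (1.114 × 0.788) = 307.47
20 log₁₀(307.47) = 49.76 dB

49.8 dB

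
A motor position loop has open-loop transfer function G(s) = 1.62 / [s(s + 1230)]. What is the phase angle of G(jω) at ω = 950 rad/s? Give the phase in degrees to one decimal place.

∠(j950 + 1230) = arctan(950/1230) = 37.68°
∠(j950) = 90.00°
∠G(j950) = − (37.68° + 90.00°) = -127.68°

-127.7°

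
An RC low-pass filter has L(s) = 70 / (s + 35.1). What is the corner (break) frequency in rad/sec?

The single real pole at s = −35.1 gives a corner at ω = 35.1 rad/sec.

35.1 rad/sec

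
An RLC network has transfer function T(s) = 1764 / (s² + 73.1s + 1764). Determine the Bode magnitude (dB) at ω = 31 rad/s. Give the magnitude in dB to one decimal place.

-2.7 dB

|(j31)² + 73.1(j31) + 1764| = |803 + j2266.1| = 2404
|T(j31)| = 1764 / 2404 = 0.73373
20 log₁₀(0.73373) = -2.69 dB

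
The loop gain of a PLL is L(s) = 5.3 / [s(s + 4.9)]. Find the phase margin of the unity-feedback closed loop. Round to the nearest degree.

78 deg

Gain crossover: |L(jω)| = 1 at ω ≈ 1.06 rad/s.
∠L(j1.06) = −90° − arctan(1.06/4.9) ≈ -102.18°
PM = 180° + (-102.18°) = 77.82°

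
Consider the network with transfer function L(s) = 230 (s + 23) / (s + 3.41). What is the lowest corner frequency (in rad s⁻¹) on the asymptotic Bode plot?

Break frequencies occur at each pole and zero magnitude: 3.41 rad s⁻¹, 23 rad s⁻¹.
The lowest is 3.41 rad s⁻¹.

3.41 rad s⁻¹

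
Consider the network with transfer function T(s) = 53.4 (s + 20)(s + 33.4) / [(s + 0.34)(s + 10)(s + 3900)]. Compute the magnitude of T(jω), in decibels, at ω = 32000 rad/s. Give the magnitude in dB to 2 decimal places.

|j32000 + 20| = √(32000² + 20²) = 3.2e+04
|j32000 + 33.4| = √(32000² + 33.4²) = 3.2e+04
|j32000 + 0.34| = √(32000² + 0.34²) = 3.2e+04
|j32000 + 10| = √(32000² + 10²) = 3.2e+04
|j32000 + 3900| = √(32000² + 3900²) = 3.224e+04
|T(j32000)| = 53.4 × 3.2e+04 × 3.2e+04 / (3.2e+04 × 3.2e+04 × 3.224e+04) = 0.0016565
20 log₁₀(0.0016565) = -55.616 dB

-55.62 dB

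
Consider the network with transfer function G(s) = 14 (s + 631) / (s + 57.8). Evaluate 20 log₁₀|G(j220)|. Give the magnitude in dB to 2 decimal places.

32.28 dB

|j220 + 631| = √(220² + 631²) = 668.3
|j220 + 57.8| = √(220² + 57.8²) = 227.5
|G(j220)| = 14 × 668.3 / 227.5 = 41.129
20 log₁₀(41.129) = 32.283 dB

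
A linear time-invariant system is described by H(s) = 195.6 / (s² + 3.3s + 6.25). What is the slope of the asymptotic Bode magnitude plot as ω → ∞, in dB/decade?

-40 dB/decade

With 0 zeros and 2 poles, the high-frequency asymptotic slope is 20 × (0 − 2) = -40 dB/decade.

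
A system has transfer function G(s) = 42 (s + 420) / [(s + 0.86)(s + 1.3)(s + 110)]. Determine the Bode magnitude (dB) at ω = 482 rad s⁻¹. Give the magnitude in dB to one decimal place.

|j482 + 420| = √(482² + 420²) = 639.3
|j482 + 0.86| = √(482² + 0.86²) = 482
|j482 + 1.3| = √(482² + 1.3²) = 482
|j482 + 110| = √(482² + 110²) = 494.4
|G(j482)| = 42 × 639.3 / (482 × 482 × 494.4) = 0.00023377
20 log₁₀(0.00023377) = -72.62 dB

-72.6 dB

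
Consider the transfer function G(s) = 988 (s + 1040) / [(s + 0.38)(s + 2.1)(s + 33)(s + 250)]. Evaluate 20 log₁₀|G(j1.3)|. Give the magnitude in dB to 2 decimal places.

|j1.3 + 1040| = √(1.3² + 1040²) = 1040
|j1.3 + 0.38| = √(1.3² + 0.38²) = 1.354
|j1.3 + 2.1| = √(1.3² + 2.1²) = 2.47
|j1.3 + 33| = √(1.3² + 33²) = 33.03
|j1.3 + 250| = √(1.3² + 250²) = 250
|G(j1.3)| = 988 × 1040 / (1.354 × 2.47 × 33.03 × 250) = 37.203
20 log₁₀(37.203) = 31.412 dB

31.41 dB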